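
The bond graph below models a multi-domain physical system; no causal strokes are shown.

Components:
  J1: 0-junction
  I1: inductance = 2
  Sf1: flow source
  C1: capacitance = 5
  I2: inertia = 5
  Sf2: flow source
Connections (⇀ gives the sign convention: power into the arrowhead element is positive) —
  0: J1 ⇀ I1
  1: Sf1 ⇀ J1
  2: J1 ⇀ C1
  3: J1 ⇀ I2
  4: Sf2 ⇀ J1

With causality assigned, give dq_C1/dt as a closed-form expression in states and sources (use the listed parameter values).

b1 stroke→Sf1  (Sf1: flow source, stroke at near end)
b4 stroke→Sf2  (source Sf2 imposes f)
b0 stroke→I1  (I1 integral (f out))
b2 stroke→J1  (prefer integral on C1)
b3 stroke→I2  (J1: bond 2 brought effort, rest push out)

dq_C1/dt = F_Sf1 + F_Sf2 - p_I1/2 - p_I2/5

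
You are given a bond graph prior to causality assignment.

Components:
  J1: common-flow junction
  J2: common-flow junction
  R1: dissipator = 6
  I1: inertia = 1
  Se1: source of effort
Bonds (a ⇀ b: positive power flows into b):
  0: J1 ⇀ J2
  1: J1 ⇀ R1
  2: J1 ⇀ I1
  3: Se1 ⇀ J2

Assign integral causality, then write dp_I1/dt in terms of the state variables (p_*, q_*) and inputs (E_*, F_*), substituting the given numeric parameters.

β3 stroke→J2  (Se1 fixes effort; stroke away)
β0 stroke→J1  (J2 needs exactly one f-in)
β2 stroke→I1  (prefer integral on I1)
β1 stroke→J1  (J1: bond 2 brought flow, rest push out)

dp_I1/dt = E_Se1 - 6*p_I1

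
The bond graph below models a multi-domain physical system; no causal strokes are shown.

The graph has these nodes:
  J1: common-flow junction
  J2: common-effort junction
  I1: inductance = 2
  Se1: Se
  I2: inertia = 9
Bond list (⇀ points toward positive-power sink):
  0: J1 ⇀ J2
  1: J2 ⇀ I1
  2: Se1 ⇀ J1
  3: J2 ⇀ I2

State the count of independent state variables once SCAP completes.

β2 stroke at J1  (Se1 fixes effort; stroke away)
β0 stroke at J2  (only one flow-in slot at J1)
β1 stroke at I1  (J2 effort already set via bond 0)
β3 stroke at I2  (0-jn J2 has e-setter on 0)

2  (I1, I2 all integral)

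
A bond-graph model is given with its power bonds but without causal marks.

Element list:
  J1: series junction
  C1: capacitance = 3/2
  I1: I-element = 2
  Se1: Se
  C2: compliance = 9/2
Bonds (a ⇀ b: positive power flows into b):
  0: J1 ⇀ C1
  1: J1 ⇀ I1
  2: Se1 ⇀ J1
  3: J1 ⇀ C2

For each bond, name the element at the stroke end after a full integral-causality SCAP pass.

b2 stroke at J1  (source Se1 imposes e)
b0 stroke at J1  (C1: C, integral causality)
b1 stroke at I1  (I1 integral (f out))
b3 stroke at J1  (J1 flow already set via bond 1)

b0 stroke at J1
b1 stroke at I1
b2 stroke at J1
b3 stroke at J1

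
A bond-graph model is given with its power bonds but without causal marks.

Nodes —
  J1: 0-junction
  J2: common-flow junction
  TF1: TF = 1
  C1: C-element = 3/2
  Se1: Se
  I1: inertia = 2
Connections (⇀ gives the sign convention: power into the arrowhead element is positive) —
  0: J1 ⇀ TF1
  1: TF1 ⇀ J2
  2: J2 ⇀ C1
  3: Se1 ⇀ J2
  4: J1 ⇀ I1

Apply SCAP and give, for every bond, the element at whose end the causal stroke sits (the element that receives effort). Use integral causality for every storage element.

β3 stroke→J2  (source Se1 imposes e)
β2 stroke→J2  (C1 outputs effort q/C1)
β1 stroke→TF1  (only one flow-in slot at J2)
β0 stroke→J1  (through TF1, causality passes straight; one stroke at TF1)
β4 stroke→I1  (J1: bond 0 brought effort, rest push out)

b0 |J1
b1 |TF1
b2 |J2
b3 |J2
b4 |I1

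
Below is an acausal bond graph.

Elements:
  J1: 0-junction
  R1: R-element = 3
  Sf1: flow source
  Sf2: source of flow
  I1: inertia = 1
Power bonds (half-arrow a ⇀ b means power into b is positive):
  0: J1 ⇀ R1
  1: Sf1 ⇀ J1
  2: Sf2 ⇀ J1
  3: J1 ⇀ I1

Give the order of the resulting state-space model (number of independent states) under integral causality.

β1 stroke→Sf1  (Sf1: flow source, stroke at near end)
β2 stroke→Sf2  (Sf2 fixes flow; stroke at Sf2)
β3 stroke→I1  (I1 integral (f out))
β0 stroke→J1  (J1 needs exactly one e-in)

1  (I1 all integral)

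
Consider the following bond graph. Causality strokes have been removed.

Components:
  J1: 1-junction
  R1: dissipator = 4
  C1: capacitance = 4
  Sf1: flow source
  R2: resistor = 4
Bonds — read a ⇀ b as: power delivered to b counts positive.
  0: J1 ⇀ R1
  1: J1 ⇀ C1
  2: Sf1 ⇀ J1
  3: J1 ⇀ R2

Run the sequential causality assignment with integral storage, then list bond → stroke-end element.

b2 →Sf1  (Sf1: flow source, stroke at near end)
b0 →J1  (J1: bond 2 brought flow, rest push out)
b1 →J1  (common-f at J1 fixed by 2)
b3 →J1  (J1 flow already set via bond 2)

β0 |J1
β1 |J1
β2 |Sf1
β3 |J1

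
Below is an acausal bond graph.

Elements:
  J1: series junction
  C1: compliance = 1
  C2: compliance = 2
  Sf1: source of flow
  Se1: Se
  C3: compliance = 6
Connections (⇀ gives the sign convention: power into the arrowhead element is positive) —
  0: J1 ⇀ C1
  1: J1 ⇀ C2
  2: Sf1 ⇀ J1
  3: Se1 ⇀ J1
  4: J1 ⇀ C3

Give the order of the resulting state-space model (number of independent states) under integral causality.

3  (C1, C2, C3 all integral)

bond 2 stroke at Sf1  (Sf1 fixes flow; stroke at Sf1)
bond 3 stroke at J1  (Se1 fixes effort; stroke away)
bond 0 stroke at J1  (J1 flow already set via bond 2)
bond 1 stroke at J1  (common-f at J1 fixed by 2)
bond 4 stroke at J1  (1-jn J1 has f-setter on 2)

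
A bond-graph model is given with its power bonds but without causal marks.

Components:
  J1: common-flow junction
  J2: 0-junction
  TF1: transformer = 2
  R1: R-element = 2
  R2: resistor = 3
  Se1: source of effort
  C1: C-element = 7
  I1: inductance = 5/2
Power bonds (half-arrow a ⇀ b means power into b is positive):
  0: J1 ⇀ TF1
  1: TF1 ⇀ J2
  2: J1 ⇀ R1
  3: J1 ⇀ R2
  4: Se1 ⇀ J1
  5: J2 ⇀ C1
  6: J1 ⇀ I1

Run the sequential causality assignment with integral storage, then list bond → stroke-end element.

#4 |J1  (Se1 fixes effort; stroke away)
#5 |J2  (C1 integral (e out))
#1 |TF1  (J2 effort already set via bond 5)
#0 |J1  (TF TF1: opposite of bond 1)
#6 |I1  (I1 outputs flow p/I1)
#2 |J1  (J1 flow already set via bond 6)
#3 |J1  (1-jn J1 has f-setter on 6)

#0 →J1
#1 →TF1
#2 →J1
#3 →J1
#4 →J1
#5 →J2
#6 →I1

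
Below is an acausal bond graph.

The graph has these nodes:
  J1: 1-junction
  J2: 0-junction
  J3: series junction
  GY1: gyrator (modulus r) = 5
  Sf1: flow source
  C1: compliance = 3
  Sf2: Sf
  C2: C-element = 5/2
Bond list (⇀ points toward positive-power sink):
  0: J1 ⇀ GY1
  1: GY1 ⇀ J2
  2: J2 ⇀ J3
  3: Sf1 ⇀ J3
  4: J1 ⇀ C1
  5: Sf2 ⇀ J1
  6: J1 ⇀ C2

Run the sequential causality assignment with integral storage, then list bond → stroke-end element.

β3 |Sf1  (Sf1 fixes flow; stroke at Sf1)
β5 |Sf2  (Sf2: flow source, stroke at near end)
β0 |J1  (J1 flow already set via bond 5)
β4 |J1  (J1: bond 5 brought flow, rest push out)
β6 |J1  (common-f at J1 fixed by 5)
β2 |J3  (1-jn J3 has f-setter on 3)
β1 |J2  (GY1: gyrator matches bond 0)

bond 0 →J1
bond 1 →J2
bond 2 →J3
bond 3 →Sf1
bond 4 →J1
bond 5 →Sf2
bond 6 →J1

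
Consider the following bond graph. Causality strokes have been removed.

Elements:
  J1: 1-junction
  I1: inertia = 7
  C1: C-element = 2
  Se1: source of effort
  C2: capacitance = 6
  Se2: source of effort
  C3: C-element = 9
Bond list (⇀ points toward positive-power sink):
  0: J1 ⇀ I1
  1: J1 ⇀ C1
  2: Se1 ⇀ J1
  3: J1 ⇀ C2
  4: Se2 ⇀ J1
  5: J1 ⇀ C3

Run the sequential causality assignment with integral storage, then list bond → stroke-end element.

bond 2 →J1  (Se1: effort source, stroke at far end)
bond 4 →J1  (Se2: effort source, stroke at far end)
bond 0 →I1  (prefer integral on I1)
bond 1 →J1  (common-f at J1 fixed by 0)
bond 3 →J1  (1-jn J1 has f-setter on 0)
bond 5 →J1  (1-jn J1 has f-setter on 0)

β0 |I1
β1 |J1
β2 |J1
β3 |J1
β4 |J1
β5 |J1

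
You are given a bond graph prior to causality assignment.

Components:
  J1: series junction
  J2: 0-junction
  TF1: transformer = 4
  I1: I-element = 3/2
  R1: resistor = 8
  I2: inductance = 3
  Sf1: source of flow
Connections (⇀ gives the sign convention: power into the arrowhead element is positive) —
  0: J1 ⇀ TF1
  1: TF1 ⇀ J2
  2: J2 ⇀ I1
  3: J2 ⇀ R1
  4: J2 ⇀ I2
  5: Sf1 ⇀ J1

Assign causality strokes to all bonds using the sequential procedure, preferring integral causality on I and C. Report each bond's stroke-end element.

#0 →J1
#1 →TF1
#2 →I1
#3 →J2
#4 →I2
#5 →Sf1

bond 5 stroke→Sf1  (source Sf1 imposes f)
bond 0 stroke→J1  (1-jn J1 has f-setter on 5)
bond 1 stroke→TF1  (TF1 one-in-one-out from 0)
bond 2 stroke→I1  (I1 integral (f out))
bond 4 stroke→I2  (I2: I, integral causality)
bond 3 stroke→J2  (only one effort-in slot at J2)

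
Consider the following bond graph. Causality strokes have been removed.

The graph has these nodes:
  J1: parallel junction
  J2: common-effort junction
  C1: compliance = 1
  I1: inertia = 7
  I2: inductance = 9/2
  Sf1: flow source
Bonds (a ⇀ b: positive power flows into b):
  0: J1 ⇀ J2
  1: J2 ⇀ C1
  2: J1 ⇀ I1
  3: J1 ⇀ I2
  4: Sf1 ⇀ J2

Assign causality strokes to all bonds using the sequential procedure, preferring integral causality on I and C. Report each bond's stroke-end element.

b4 |Sf1  (source Sf1 imposes f)
b1 |J2  (C1: C, integral causality)
b0 |J1  (common-e at J2 fixed by 1)
b2 |I1  (J1 effort already set via bond 0)
b3 |I2  (J1 effort already set via bond 0)

bond 0 →J1
bond 1 →J2
bond 2 →I1
bond 3 →I2
bond 4 →Sf1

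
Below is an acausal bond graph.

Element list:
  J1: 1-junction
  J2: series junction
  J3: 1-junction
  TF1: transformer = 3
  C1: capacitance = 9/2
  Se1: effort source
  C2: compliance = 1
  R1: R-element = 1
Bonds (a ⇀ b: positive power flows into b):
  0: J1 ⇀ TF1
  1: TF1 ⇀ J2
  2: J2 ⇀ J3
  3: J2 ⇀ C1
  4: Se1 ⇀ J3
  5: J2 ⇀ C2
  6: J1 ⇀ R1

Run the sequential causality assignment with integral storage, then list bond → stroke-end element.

β4 →J3  (Se1: effort source, stroke at far end)
β2 →J2  (J3 needs exactly one f-in)
β3 →J2  (C1 integral (e out))
β5 →J2  (prefer integral on C2)
β1 →TF1  (J2: last free bond brings flow in)
β0 →J1  (TF1 one-in-one-out from 1)
β6 →R1  (J1: last free bond brings flow in)

bond 0 →J1
bond 1 →TF1
bond 2 →J2
bond 3 →J2
bond 4 →J3
bond 5 →J2
bond 6 →R1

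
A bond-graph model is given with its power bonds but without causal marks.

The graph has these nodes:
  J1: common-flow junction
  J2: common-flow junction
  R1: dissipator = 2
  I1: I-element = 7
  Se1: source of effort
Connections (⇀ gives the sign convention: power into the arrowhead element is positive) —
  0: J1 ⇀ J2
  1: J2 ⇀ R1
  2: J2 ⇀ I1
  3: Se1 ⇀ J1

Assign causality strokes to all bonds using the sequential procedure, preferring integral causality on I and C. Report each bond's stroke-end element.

bond 3 stroke→J1  (Se1 (Se) sets effort on bond)
bond 0 stroke→J2  (J1 needs exactly one f-in)
bond 2 stroke→I1  (I1 integral (f out))
bond 1 stroke→J2  (J2 flow already set via bond 2)

#0 stroke→J2
#1 stroke→J2
#2 stroke→I1
#3 stroke→J1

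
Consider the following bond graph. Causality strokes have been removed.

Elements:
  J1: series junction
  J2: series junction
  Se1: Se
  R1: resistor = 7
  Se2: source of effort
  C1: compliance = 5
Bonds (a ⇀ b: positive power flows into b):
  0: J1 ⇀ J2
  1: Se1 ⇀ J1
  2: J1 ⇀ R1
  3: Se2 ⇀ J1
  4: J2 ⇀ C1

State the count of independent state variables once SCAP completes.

bond 1 →J1  (Se1 fixes effort; stroke away)
bond 3 →J1  (Se2: effort source, stroke at far end)
bond 4 →J2  (C1 integral (e out))
bond 0 →J1  (J2: last free bond brings flow in)
bond 2 →R1  (J1 needs exactly one f-in)

1  (C1 all integral)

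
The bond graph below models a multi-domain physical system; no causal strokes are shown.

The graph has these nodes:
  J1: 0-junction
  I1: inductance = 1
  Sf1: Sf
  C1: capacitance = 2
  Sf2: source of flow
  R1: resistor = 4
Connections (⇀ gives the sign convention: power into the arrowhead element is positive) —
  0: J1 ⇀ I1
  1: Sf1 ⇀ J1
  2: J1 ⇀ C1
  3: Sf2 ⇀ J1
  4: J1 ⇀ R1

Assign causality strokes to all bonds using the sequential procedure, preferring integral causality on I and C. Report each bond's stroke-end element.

β0 stroke at I1
β1 stroke at Sf1
β2 stroke at J1
β3 stroke at Sf2
β4 stroke at R1

bond 1 →Sf1  (Sf1 (Sf) sets flow on bond)
bond 3 →Sf2  (source Sf2 imposes f)
bond 0 →I1  (I1 outputs flow p/I1)
bond 2 →J1  (C1 integral (e out))
bond 4 →R1  (J1: bond 2 brought effort, rest push out)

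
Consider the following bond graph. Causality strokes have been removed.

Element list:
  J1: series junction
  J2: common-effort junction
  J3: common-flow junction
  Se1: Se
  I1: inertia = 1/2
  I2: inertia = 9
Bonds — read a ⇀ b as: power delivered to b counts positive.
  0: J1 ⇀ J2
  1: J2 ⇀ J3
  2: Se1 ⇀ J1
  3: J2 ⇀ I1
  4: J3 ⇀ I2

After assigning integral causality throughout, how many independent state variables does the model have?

2  (I1, I2 all integral)

#2 stroke at J1  (source Se1 imposes e)
#0 stroke at J2  (J1: last free bond brings flow in)
#1 stroke at J3  (common-e at J2 fixed by 0)
#3 stroke at I1  (0-jn J2 has e-setter on 0)
#4 stroke at I2  (J3 needs exactly one f-in)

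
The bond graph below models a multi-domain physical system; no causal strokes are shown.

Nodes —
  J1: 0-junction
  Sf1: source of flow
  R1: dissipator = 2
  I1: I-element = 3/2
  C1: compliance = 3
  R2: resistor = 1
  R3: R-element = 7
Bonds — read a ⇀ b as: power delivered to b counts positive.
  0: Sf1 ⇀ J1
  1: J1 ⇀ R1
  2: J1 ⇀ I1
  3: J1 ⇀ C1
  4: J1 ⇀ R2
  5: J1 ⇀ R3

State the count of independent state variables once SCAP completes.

2  (C1, I1 all integral)

#0 stroke at Sf1  (source Sf1 imposes f)
#2 stroke at I1  (I1: I, integral causality)
#3 stroke at J1  (prefer integral on C1)
#1 stroke at R1  (J1: bond 3 brought effort, rest push out)
#4 stroke at R2  (J1 effort already set via bond 3)
#5 stroke at R3  (J1: bond 3 brought effort, rest push out)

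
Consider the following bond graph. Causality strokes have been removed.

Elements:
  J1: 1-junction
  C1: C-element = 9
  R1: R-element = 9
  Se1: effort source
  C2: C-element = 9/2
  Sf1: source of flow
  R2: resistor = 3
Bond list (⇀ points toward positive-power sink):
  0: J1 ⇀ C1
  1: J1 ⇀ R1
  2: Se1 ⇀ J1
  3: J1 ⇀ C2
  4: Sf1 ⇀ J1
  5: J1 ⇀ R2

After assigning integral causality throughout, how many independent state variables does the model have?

2  (C1, C2 all integral)

b2 |J1  (Se1: effort source, stroke at far end)
b4 |Sf1  (Sf1 fixes flow; stroke at Sf1)
b0 |J1  (J1: bond 4 brought flow, rest push out)
b1 |J1  (J1: bond 4 brought flow, rest push out)
b3 |J1  (1-jn J1 has f-setter on 4)
b5 |J1  (J1: bond 4 brought flow, rest push out)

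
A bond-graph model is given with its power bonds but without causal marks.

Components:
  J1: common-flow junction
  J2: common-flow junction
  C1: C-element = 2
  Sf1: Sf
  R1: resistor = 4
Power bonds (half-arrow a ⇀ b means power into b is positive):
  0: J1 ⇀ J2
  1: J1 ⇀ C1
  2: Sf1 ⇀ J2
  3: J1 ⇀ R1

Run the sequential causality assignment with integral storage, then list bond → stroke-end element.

b0 →J2
b1 →J1
b2 →Sf1
b3 →J1

b2 stroke at Sf1  (Sf1 (Sf) sets flow on bond)
b0 stroke at J2  (common-f at J2 fixed by 2)
b1 stroke at J1  (1-jn J1 has f-setter on 0)
b3 stroke at J1  (J1 flow already set via bond 0)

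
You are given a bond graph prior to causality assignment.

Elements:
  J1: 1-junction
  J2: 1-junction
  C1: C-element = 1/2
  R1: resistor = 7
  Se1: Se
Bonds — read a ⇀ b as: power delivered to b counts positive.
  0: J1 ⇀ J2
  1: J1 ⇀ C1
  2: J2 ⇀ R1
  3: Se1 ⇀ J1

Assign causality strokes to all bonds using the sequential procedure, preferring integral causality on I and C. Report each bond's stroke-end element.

β0 |J2
β1 |J1
β2 |R1
β3 |J1

β3 |J1  (Se1 (Se) sets effort on bond)
β1 |J1  (C1 outputs effort q/C1)
β0 |J2  (J1 needs exactly one f-in)
β2 |R1  (J2 needs exactly one f-in)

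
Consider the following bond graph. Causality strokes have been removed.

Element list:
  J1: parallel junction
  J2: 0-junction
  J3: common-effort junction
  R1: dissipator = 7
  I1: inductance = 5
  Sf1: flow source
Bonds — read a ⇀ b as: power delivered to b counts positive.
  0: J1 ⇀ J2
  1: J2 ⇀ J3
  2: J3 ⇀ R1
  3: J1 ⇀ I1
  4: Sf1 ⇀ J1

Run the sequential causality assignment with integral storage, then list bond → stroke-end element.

#4 |Sf1  (Sf1: flow source, stroke at near end)
#3 |I1  (prefer integral on I1)
#0 |J1  (only one effort-in slot at J1)
#1 |J2  (J2 needs exactly one e-in)
#2 |J3  (J3: last free bond brings effort in)

β0 stroke→J1
β1 stroke→J2
β2 stroke→J3
β3 stroke→I1
β4 stroke→Sf1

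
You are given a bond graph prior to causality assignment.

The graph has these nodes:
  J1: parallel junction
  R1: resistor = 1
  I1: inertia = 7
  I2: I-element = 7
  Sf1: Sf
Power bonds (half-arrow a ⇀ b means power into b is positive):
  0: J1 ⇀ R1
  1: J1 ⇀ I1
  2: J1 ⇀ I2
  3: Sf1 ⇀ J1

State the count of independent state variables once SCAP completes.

2  (I1, I2 all integral)

#3 stroke at Sf1  (Sf1 fixes flow; stroke at Sf1)
#1 stroke at I1  (I1 integral (f out))
#2 stroke at I2  (prefer integral on I2)
#0 stroke at J1  (J1 needs exactly one e-in)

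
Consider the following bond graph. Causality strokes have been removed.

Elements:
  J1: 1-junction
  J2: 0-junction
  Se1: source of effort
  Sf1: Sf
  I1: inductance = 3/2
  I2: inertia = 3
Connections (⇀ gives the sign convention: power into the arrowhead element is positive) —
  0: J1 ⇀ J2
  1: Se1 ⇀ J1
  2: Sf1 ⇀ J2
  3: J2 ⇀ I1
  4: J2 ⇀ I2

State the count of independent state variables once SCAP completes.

2  (I1, I2 all integral)

b1 stroke at J1  (Se1 (Se) sets effort on bond)
b2 stroke at Sf1  (Sf1 fixes flow; stroke at Sf1)
b0 stroke at J2  (J1: last free bond brings flow in)
b3 stroke at I1  (common-e at J2 fixed by 0)
b4 stroke at I2  (J2 effort already set via bond 0)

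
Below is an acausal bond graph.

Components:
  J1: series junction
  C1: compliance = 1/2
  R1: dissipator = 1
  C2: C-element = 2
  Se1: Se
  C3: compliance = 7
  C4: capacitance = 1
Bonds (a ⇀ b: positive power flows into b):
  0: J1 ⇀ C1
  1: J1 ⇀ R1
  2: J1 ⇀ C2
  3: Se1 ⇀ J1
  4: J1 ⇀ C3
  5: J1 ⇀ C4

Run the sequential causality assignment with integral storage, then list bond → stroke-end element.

β3 |J1  (Se1: effort source, stroke at far end)
β0 |J1  (C1 integral (e out))
β2 |J1  (C2: C, integral causality)
β4 |J1  (C3: C, integral causality)
β5 |J1  (C4 integral (e out))
β1 |R1  (J1 needs exactly one f-in)

b0 →J1
b1 →R1
b2 →J1
b3 →J1
b4 →J1
b5 →J1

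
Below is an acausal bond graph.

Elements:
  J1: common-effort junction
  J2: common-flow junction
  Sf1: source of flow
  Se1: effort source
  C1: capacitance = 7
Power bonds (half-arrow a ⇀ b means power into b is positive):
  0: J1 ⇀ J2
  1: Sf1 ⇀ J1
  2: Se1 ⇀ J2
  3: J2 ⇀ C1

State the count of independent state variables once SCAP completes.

1  (C1 all integral)

β1 stroke at Sf1  (Sf1 (Sf) sets flow on bond)
β2 stroke at J2  (Se1 (Se) sets effort on bond)
β0 stroke at J1  (only one effort-in slot at J1)
β3 stroke at J2  (1-jn J2 has f-setter on 0)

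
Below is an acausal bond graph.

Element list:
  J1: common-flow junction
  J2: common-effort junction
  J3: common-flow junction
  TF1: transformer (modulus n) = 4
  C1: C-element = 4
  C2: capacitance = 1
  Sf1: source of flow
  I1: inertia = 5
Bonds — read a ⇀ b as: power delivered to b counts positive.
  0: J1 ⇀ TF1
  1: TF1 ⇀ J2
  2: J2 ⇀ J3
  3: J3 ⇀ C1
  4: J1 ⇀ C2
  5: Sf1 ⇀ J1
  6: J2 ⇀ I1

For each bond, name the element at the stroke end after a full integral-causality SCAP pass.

b0 stroke→J1
b1 stroke→TF1
b2 stroke→J2
b3 stroke→J3
b4 stroke→J1
b5 stroke→Sf1
b6 stroke→I1

β5 stroke→Sf1  (source Sf1 imposes f)
β0 stroke→J1  (common-f at J1 fixed by 5)
β4 stroke→J1  (J1: bond 5 brought flow, rest push out)
β1 stroke→TF1  (TF TF1: opposite of bond 0)
β3 stroke→J3  (prefer integral on C1)
β2 stroke→J2  (J3: last free bond brings flow in)
β6 stroke→I1  (0-jn J2 has e-setter on 2)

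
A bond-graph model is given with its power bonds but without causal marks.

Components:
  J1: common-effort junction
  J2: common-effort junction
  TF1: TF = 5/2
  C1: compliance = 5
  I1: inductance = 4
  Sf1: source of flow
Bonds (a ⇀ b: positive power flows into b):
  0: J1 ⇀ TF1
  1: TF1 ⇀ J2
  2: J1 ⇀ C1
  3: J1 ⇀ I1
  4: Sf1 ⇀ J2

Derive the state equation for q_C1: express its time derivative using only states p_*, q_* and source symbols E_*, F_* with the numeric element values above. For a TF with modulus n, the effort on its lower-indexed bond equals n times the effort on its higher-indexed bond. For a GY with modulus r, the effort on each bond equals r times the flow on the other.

β4 stroke at Sf1  (source Sf1 imposes f)
β1 stroke at J2  (only one effort-in slot at J2)
β0 stroke at TF1  (TF1: transformer flips bond 1)
β2 stroke at J1  (C1 integral (e out))
β3 stroke at I1  (0-jn J1 has e-setter on 2)

dq_C1/dt = 2*F_Sf1/5 - p_I1/4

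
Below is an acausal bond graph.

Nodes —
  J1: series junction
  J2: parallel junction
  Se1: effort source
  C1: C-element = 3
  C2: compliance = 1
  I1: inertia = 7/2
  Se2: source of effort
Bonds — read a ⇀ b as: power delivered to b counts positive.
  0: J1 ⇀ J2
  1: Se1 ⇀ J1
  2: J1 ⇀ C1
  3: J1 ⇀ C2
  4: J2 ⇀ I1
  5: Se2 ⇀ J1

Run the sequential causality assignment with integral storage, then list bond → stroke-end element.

#1 |J1  (Se1: effort source, stroke at far end)
#5 |J1  (Se2 fixes effort; stroke away)
#2 |J1  (C1 integral (e out))
#3 |J1  (C2 outputs effort q/C2)
#0 |J2  (only one flow-in slot at J1)
#4 |I1  (J2 effort already set via bond 0)

#0 →J2
#1 →J1
#2 →J1
#3 →J1
#4 →I1
#5 →J1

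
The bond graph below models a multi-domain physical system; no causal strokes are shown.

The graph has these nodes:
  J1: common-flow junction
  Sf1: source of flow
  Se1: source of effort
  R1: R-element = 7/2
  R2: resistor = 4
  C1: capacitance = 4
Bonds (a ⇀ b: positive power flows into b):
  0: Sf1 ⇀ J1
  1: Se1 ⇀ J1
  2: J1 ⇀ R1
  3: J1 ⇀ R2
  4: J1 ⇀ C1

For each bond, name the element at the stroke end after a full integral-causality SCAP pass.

#0 |Sf1  (Sf1: flow source, stroke at near end)
#1 |J1  (source Se1 imposes e)
#2 |J1  (common-f at J1 fixed by 0)
#3 |J1  (J1: bond 0 brought flow, rest push out)
#4 |J1  (1-jn J1 has f-setter on 0)

bond 0 |Sf1
bond 1 |J1
bond 2 |J1
bond 3 |J1
bond 4 |J1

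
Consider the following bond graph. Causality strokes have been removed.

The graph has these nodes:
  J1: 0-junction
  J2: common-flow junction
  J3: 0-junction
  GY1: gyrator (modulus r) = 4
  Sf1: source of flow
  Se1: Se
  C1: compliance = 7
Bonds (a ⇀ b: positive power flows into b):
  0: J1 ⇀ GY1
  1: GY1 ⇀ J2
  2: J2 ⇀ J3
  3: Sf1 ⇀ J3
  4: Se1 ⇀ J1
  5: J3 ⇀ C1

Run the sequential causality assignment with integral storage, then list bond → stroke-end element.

b3 →Sf1  (Sf1 fixes flow; stroke at Sf1)
b4 →J1  (Se1: effort source, stroke at far end)
b0 →GY1  (common-e at J1 fixed by 4)
b1 →GY1  (GY1: gyrator matches bond 0)
b2 →J2  (1-jn J2 has f-setter on 1)
b5 →J3  (J3: last free bond brings effort in)

b0 →GY1
b1 →GY1
b2 →J2
b3 →Sf1
b4 →J1
b5 →J3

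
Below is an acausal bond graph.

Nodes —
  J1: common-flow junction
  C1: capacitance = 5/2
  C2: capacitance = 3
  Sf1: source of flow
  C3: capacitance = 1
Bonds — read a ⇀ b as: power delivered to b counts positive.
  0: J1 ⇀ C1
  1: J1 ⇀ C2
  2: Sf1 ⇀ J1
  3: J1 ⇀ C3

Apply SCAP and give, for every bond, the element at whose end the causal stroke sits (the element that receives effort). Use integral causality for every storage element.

b0 stroke at J1
b1 stroke at J1
b2 stroke at Sf1
b3 stroke at J1

b2 |Sf1  (Sf1: flow source, stroke at near end)
b0 |J1  (J1 flow already set via bond 2)
b1 |J1  (J1: bond 2 brought flow, rest push out)
b3 |J1  (J1 flow already set via bond 2)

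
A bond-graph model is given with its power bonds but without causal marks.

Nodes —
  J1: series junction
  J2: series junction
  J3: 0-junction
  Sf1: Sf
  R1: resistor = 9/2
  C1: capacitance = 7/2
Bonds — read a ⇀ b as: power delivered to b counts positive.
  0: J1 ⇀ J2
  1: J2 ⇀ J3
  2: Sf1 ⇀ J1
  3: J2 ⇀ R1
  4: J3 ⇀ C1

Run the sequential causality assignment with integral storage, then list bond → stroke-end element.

β0 →J1
β1 →J2
β2 →Sf1
β3 →J2
β4 →J3

β2 →Sf1  (Sf1: flow source, stroke at near end)
β0 →J1  (1-jn J1 has f-setter on 2)
β1 →J2  (common-f at J2 fixed by 0)
β3 →J2  (common-f at J2 fixed by 0)
β4 →J3  (only one effort-in slot at J3)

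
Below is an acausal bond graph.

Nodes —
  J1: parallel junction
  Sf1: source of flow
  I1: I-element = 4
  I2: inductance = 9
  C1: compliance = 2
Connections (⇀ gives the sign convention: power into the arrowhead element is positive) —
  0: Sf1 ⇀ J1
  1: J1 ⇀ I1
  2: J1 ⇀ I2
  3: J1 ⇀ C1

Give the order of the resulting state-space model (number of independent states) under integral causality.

b0 stroke at Sf1  (Sf1: flow source, stroke at near end)
b1 stroke at I1  (I1 outputs flow p/I1)
b2 stroke at I2  (prefer integral on I2)
b3 stroke at J1  (closing 0-jn rule on J1)

3  (C1, I1, I2 all integral)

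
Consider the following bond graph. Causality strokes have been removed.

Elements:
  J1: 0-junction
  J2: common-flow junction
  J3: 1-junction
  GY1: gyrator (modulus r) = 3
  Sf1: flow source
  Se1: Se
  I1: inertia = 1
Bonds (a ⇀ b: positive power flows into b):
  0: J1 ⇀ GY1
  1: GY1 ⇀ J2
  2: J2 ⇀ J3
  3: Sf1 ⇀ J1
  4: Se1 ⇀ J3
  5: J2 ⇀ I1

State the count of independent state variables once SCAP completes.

#3 stroke→Sf1  (source Sf1 imposes f)
#4 stroke→J3  (Se1: effort source, stroke at far end)
#0 stroke→J1  (only one effort-in slot at J1)
#2 stroke→J2  (only one flow-in slot at J3)
#1 stroke→J2  (GY1: gyrator matches bond 0)
#5 stroke→I1  (closing 1-jn rule on J2)

1  (I1 all integral)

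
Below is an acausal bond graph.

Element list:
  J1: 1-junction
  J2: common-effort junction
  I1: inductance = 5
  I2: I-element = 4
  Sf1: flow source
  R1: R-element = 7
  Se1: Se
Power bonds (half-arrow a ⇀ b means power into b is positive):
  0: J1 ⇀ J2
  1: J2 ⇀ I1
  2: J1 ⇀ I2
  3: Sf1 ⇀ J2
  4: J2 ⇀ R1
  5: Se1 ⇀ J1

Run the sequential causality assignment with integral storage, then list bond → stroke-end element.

β0 |J1
β1 |I1
β2 |I2
β3 |Sf1
β4 |J2
β5 |J1

#3 |Sf1  (source Sf1 imposes f)
#5 |J1  (Se1: effort source, stroke at far end)
#1 |I1  (I1 integral (f out))
#2 |I2  (I2 integral (f out))
#0 |J1  (J1: bond 2 brought flow, rest push out)
#4 |J2  (closing 0-jn rule on J2)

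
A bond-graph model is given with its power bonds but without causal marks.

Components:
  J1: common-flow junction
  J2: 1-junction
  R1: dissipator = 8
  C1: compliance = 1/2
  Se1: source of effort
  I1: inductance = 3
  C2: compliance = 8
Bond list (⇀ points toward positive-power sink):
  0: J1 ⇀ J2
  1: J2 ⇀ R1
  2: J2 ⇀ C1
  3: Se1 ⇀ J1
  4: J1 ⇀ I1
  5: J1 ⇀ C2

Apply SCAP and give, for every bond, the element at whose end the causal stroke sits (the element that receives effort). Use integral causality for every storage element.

#3 →J1  (Se1: effort source, stroke at far end)
#2 →J2  (C1 integral (e out))
#4 →I1  (I1 integral (f out))
#0 →J1  (1-jn J1 has f-setter on 4)
#5 →J1  (J1: bond 4 brought flow, rest push out)
#1 →J2  (J2: bond 0 brought flow, rest push out)

bond 0 stroke at J1
bond 1 stroke at J2
bond 2 stroke at J2
bond 3 stroke at J1
bond 4 stroke at I1
bond 5 stroke at J1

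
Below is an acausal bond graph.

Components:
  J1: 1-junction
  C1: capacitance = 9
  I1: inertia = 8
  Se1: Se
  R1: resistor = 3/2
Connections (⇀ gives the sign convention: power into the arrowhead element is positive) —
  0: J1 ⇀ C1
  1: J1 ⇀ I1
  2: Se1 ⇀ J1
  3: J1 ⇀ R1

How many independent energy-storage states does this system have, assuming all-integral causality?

2  (C1, I1 all integral)

bond 2 →J1  (Se1 (Se) sets effort on bond)
bond 0 →J1  (C1 outputs effort q/C1)
bond 1 →I1  (I1 outputs flow p/I1)
bond 3 →J1  (J1 flow already set via bond 1)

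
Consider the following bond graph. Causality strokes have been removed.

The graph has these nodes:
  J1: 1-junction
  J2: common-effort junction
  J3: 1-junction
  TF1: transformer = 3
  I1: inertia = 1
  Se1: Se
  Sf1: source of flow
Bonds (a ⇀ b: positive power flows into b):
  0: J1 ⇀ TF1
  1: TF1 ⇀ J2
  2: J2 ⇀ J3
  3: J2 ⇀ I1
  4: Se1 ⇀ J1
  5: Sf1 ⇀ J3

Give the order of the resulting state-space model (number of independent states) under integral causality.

#4 stroke at J1  (source Se1 imposes e)
#5 stroke at Sf1  (Sf1 fixes flow; stroke at Sf1)
#0 stroke at TF1  (closing 1-jn rule on J1)
#2 stroke at J3  (1-jn J3 has f-setter on 5)
#1 stroke at J2  (TF1: transformer flips bond 0)
#3 stroke at I1  (J2: bond 1 brought effort, rest push out)

1  (I1 all integral)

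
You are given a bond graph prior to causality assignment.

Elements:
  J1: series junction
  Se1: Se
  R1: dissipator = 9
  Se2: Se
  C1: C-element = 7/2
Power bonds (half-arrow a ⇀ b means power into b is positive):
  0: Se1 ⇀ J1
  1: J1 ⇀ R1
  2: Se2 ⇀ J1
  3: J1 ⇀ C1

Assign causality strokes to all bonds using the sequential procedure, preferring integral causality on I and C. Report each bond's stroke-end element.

b0 stroke→J1  (Se1 fixes effort; stroke away)
b2 stroke→J1  (source Se2 imposes e)
b3 stroke→J1  (prefer integral on C1)
b1 stroke→R1  (J1 needs exactly one f-in)

b0 |J1
b1 |R1
b2 |J1
b3 |J1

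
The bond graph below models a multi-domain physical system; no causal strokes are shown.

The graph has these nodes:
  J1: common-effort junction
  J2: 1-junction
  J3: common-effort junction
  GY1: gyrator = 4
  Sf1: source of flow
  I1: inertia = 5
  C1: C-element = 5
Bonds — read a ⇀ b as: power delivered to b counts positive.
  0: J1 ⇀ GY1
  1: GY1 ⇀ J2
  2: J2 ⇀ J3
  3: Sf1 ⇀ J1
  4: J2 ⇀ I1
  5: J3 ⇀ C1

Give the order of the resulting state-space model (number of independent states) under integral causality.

b3 |Sf1  (source Sf1 imposes f)
b0 |J1  (only one effort-in slot at J1)
b1 |J2  (through GY1, causality inverts; strokes same side of GY1)
b4 |I1  (I1 integral (f out))
b2 |J2  (J2 flow already set via bond 4)
b5 |J3  (only one effort-in slot at J3)

2  (C1, I1 all integral)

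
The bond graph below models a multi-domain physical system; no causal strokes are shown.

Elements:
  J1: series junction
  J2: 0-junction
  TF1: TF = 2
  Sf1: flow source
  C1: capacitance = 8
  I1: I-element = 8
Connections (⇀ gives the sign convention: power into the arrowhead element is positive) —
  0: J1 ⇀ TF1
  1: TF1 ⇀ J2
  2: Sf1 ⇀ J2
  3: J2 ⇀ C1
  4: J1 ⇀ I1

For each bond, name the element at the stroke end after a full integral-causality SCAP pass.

b2 stroke→Sf1  (Sf1 (Sf) sets flow on bond)
b3 stroke→J2  (C1 integral (e out))
b1 stroke→TF1  (common-e at J2 fixed by 3)
b0 stroke→J1  (TF TF1: opposite of bond 1)
b4 stroke→I1  (closing 1-jn rule on J1)

b0 →J1
b1 →TF1
b2 →Sf1
b3 →J2
b4 →I1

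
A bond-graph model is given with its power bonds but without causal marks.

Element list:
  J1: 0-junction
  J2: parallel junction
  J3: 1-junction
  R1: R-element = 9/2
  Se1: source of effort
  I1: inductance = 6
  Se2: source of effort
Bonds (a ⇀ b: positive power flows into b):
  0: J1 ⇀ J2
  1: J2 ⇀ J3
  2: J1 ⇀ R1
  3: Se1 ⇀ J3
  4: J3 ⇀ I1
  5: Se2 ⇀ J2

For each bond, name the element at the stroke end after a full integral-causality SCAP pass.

bond 0 |J1
bond 1 |J3
bond 2 |R1
bond 3 |J3
bond 4 |I1
bond 5 |J2

b3 stroke at J3  (Se1 fixes effort; stroke away)
b5 stroke at J2  (source Se2 imposes e)
b0 stroke at J1  (common-e at J2 fixed by 5)
b1 stroke at J3  (J2 effort already set via bond 5)
b4 stroke at I1  (J3 needs exactly one f-in)
b2 stroke at R1  (J1 effort already set via bond 0)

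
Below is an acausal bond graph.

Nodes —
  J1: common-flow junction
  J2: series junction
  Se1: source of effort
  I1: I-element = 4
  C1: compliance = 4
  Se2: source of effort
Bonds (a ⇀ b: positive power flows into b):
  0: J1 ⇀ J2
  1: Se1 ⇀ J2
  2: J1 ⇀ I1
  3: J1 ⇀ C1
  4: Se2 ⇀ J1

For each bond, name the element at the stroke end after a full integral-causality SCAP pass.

#0 |J1
#1 |J2
#2 |I1
#3 |J1
#4 |J1

#1 →J2  (Se1 fixes effort; stroke away)
#4 →J1  (Se2 fixes effort; stroke away)
#0 →J1  (J2 needs exactly one f-in)
#2 →I1  (prefer integral on I1)
#3 →J1  (common-f at J1 fixed by 2)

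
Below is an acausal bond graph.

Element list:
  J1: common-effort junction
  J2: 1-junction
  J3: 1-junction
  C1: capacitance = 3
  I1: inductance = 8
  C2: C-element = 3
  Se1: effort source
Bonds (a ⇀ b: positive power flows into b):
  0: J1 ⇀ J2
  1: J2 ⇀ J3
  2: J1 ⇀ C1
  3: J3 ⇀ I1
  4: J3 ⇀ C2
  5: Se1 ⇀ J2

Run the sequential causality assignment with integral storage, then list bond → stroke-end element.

#0 stroke→J2
#1 stroke→J3
#2 stroke→J1
#3 stroke→I1
#4 stroke→J3
#5 stroke→J2

b5 stroke at J2  (source Se1 imposes e)
b2 stroke at J1  (C1 outputs effort q/C1)
b0 stroke at J2  (0-jn J1 has e-setter on 2)
b1 stroke at J3  (only one flow-in slot at J2)
b3 stroke at I1  (I1 integral (f out))
b4 stroke at J3  (1-jn J3 has f-setter on 3)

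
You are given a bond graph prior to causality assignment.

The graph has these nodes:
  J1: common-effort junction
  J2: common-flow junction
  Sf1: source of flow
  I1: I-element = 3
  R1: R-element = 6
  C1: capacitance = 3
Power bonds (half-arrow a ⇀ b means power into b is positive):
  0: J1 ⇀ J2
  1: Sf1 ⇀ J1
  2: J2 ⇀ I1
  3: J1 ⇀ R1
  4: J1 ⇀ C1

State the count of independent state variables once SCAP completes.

2  (C1, I1 all integral)

#1 stroke→Sf1  (Sf1 fixes flow; stroke at Sf1)
#2 stroke→I1  (prefer integral on I1)
#0 stroke→J2  (common-f at J2 fixed by 2)
#4 stroke→J1  (C1 integral (e out))
#3 stroke→R1  (J1: bond 4 brought effort, rest push out)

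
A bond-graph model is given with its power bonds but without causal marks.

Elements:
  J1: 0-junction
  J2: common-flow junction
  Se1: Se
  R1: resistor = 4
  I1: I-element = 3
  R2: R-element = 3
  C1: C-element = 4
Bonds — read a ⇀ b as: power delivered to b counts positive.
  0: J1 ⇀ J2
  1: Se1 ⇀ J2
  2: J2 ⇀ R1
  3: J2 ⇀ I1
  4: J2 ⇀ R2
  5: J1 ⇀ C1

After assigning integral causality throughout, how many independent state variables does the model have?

2  (C1, I1 all integral)

β1 stroke→J2  (Se1 (Se) sets effort on bond)
β3 stroke→I1  (I1 outputs flow p/I1)
β0 stroke→J2  (J2: bond 3 brought flow, rest push out)
β2 stroke→J2  (1-jn J2 has f-setter on 3)
β4 stroke→J2  (1-jn J2 has f-setter on 3)
β5 stroke→J1  (only one effort-in slot at J1)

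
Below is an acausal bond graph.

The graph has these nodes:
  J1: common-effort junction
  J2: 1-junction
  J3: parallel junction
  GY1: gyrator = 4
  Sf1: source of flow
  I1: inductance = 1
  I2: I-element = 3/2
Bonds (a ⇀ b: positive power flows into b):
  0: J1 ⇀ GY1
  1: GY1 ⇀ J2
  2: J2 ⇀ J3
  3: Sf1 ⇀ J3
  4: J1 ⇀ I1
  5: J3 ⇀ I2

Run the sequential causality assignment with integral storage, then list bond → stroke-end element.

bond 3 →Sf1  (source Sf1 imposes f)
bond 4 →I1  (prefer integral on I1)
bond 0 →J1  (only one effort-in slot at J1)
bond 1 →J2  (GY1: gyrator matches bond 0)
bond 2 →J3  (J2 needs exactly one f-in)
bond 5 →I2  (J3: bond 2 brought effort, rest push out)

bond 0 stroke at J1
bond 1 stroke at J2
bond 2 stroke at J3
bond 3 stroke at Sf1
bond 4 stroke at I1
bond 5 stroke at I2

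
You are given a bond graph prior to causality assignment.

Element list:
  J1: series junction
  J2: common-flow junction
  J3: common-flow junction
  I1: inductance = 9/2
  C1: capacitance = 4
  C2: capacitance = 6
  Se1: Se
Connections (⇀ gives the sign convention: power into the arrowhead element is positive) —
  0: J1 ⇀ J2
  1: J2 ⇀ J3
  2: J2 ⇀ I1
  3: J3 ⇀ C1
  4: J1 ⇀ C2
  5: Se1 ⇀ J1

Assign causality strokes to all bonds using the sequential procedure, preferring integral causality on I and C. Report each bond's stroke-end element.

b0 stroke→J2
b1 stroke→J2
b2 stroke→I1
b3 stroke→J3
b4 stroke→J1
b5 stroke→J1

β5 stroke at J1  (Se1: effort source, stroke at far end)
β2 stroke at I1  (I1 integral (f out))
β0 stroke at J2  (J2: bond 2 brought flow, rest push out)
β1 stroke at J2  (J2 flow already set via bond 2)
β3 stroke at J3  (common-f at J3 fixed by 1)
β4 stroke at J1  (J1: bond 0 brought flow, rest push out)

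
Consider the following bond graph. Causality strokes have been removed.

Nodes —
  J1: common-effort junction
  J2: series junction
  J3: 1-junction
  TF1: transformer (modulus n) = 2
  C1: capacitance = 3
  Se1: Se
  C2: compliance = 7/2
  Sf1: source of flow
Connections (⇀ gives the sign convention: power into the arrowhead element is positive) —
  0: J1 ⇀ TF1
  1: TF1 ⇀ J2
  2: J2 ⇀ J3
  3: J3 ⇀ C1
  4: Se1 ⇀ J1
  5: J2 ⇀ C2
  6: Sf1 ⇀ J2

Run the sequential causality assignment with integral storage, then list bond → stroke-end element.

bond 0 |TF1
bond 1 |J2
bond 2 |J2
bond 3 |J3
bond 4 |J1
bond 5 |J2
bond 6 |Sf1

b4 stroke at J1  (source Se1 imposes e)
b6 stroke at Sf1  (Sf1: flow source, stroke at near end)
b0 stroke at TF1  (J1 effort already set via bond 4)
b1 stroke at J2  (J2 flow already set via bond 6)
b2 stroke at J2  (1-jn J2 has f-setter on 6)
b5 stroke at J2  (J2 flow already set via bond 6)
b3 stroke at J3  (common-f at J3 fixed by 2)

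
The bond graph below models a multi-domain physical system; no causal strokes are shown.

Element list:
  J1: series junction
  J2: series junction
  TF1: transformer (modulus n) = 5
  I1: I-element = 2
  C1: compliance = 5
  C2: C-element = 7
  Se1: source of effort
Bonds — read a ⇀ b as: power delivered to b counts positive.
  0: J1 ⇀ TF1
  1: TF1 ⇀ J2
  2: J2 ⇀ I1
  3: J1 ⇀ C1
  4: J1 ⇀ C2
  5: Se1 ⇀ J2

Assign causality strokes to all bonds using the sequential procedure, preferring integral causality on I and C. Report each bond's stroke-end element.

bond 0 →TF1
bond 1 →J2
bond 2 →I1
bond 3 →J1
bond 4 →J1
bond 5 →J2

#5 stroke→J2  (Se1 (Se) sets effort on bond)
#2 stroke→I1  (I1: I, integral causality)
#1 stroke→J2  (J2 flow already set via bond 2)
#0 stroke→TF1  (TF TF1: opposite of bond 1)
#3 stroke→J1  (common-f at J1 fixed by 0)
#4 stroke→J1  (common-f at J1 fixed by 0)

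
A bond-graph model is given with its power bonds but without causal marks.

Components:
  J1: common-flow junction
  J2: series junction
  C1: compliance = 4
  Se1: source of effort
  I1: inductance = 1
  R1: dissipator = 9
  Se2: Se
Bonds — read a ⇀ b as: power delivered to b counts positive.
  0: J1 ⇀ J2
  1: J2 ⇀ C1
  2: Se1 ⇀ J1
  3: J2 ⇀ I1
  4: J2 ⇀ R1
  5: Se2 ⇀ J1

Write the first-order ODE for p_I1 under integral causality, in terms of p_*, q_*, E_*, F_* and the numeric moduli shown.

dp_I1/dt = E_Se1 + E_Se2 - 9*p_I1 - q_C1/4

bond 2 stroke at J1  (Se1 fixes effort; stroke away)
bond 5 stroke at J1  (Se2 (Se) sets effort on bond)
bond 0 stroke at J2  (J1: last free bond brings flow in)
bond 1 stroke at J2  (prefer integral on C1)
bond 3 stroke at I1  (I1 outputs flow p/I1)
bond 4 stroke at J2  (1-jn J2 has f-setter on 3)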